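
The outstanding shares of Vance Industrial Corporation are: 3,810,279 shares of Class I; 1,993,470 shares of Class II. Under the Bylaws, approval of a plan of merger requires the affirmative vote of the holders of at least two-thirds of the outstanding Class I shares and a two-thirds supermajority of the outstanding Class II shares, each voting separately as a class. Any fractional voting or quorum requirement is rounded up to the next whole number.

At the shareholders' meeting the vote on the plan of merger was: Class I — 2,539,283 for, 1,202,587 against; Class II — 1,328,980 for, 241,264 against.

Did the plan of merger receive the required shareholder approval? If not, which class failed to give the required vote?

Not approved — the Class I shares did not give the required vote.

Class I: 2/3 of 3810279 = 2540186; 2,540,186 required, 2,539,283 in favor — not approved.
Class II: 2/3 of 1993470 = 1328980; 1,328,980 required, 1,328,980 in favor — approved.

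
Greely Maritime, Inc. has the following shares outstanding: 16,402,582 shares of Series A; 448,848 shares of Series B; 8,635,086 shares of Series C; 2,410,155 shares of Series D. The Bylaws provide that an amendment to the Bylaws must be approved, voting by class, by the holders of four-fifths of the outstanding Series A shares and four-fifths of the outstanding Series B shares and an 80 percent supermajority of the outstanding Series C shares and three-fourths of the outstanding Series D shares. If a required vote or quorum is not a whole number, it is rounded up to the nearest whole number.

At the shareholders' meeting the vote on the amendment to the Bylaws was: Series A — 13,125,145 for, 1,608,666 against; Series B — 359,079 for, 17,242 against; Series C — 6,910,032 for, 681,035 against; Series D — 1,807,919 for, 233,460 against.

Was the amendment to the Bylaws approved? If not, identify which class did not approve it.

Series A: 4/5 of 16402582 = 13122065.60, rounded up to 13122066; 13,122,066 required, 13,125,145 in favor — approved.
Series B: 4/5 of 448848 = 359078.40, rounded up to 359079; 359,079 required, 359,079 in favor — approved.
Series C: 4/5 of 8635086 = 6908068.80, rounded up to 6908069; 6,908,069 required, 6,910,032 in favor — approved.
Series D: 3/4 of 2410155 = 1807616.25, rounded up to 1807617; 1,807,617 required, 1,807,919 in favor — approved.

Approved — every class gave the required vote.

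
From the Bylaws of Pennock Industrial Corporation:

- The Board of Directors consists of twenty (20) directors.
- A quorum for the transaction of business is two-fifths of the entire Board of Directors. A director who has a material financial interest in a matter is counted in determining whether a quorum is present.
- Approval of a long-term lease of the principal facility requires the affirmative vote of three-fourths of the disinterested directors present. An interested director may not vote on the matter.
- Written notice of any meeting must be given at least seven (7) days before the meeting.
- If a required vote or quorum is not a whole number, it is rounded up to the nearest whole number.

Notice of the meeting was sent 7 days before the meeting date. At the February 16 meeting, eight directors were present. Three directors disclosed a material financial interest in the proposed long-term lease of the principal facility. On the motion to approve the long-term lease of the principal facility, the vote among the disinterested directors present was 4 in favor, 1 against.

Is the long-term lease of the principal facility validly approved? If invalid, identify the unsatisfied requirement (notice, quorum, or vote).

Valid — all requirements satisfied.

Notice: 7 days given; 7 required (7 ≥ 7). Satisfied.
Quorum: 8 present (interested directors count toward quorum); quorum is 8. Satisfied.
Vote: the long-term lease of the principal facility requires three-fourths of the disinterested directors present (8 − 3 = 5). 3/4 of 5 = 3.75, rounded up to 4, so 4 affirmative votes are needed; 4 voted in favor. Satisfied.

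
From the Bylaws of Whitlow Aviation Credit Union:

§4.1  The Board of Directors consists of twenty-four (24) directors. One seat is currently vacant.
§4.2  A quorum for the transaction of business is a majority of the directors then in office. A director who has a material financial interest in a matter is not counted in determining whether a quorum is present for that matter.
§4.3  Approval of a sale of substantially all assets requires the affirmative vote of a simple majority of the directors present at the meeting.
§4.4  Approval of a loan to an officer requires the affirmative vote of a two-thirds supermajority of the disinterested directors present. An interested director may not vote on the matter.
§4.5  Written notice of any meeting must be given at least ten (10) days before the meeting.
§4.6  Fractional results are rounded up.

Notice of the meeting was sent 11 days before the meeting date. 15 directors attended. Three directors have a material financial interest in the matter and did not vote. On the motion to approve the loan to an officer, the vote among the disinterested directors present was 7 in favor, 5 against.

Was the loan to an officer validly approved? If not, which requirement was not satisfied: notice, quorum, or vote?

Invalid — vote requirement not satisfied.

Notice: 11 days given; 10 required (11 ≥ 10). Satisfied.
Quorum: 15 present, but the 3 interested directors do not count, leaving 12. Quorum is 12. Satisfied.
Vote: the loan to an officer requires two-thirds of the disinterested directors present (15 − 3 = 12). 2/3 of 12 = 8, so 8 affirmative votes are needed; 7 voted in favor. Not satisfied.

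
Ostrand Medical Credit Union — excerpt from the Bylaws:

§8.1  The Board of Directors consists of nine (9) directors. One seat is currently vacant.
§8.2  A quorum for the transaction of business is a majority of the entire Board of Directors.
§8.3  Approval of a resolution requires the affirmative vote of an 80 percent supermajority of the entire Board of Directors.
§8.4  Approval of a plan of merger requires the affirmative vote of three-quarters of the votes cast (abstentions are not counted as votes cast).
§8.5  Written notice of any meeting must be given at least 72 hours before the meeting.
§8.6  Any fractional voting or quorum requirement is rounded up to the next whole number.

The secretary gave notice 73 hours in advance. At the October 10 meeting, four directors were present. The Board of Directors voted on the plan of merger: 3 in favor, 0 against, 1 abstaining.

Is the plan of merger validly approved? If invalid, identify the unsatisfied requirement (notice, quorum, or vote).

Invalid — quorum requirement not satisfied.

Notice: 73 hours given; 72 required (73 ≥ 72). Satisfied.
Quorum: 4 present; quorum is 5. Not satisfied.
Vote: the plan of merger requires three-fourths of the votes cast (4 present − 1 abstaining = 3). 3/4 of 3 = 2.25, rounded up to 3, so 3 affirmative votes are needed; 3 voted in favor. Satisfied. (Moot — without a quorum no business can be validly transacted.)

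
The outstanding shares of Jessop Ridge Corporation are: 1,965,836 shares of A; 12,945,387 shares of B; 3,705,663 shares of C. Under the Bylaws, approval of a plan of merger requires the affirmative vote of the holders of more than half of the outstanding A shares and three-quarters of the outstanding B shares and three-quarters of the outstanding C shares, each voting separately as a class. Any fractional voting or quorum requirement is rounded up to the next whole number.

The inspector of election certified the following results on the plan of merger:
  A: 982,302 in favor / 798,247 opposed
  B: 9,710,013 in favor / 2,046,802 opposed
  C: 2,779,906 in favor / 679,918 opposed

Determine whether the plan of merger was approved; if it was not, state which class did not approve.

Not approved — the A shares did not give the required vote.

A: a majority of 1965836 is 982919; 982,919 required, 982,302 in favor — not approved.
B: 3/4 of 12945387 = 9709040.25, rounded up to 9709041; 9,709,041 required, 9,710,013 in favor — approved.
C: 3/4 of 3705663 = 2779247.25, rounded up to 2779248; 2,779,248 required, 2,779,906 in favor — approved.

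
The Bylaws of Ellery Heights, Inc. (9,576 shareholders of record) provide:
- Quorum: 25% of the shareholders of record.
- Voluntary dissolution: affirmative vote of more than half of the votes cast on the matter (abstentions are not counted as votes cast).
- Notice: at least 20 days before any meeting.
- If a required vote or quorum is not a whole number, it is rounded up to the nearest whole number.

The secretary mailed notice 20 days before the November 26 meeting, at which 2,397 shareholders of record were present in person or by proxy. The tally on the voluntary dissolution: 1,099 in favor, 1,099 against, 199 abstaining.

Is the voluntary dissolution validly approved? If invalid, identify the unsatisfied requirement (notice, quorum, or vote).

Invalid — vote requirement not satisfied.

Notice: 20 days given; 20 required. Satisfied.
Quorum: 25% of 9,576 = 2,394; 2,397 present. Satisfied.
Vote: requires a majority of the votes cast (2,397 − 199 abstaining = 2,198); a majority of 2198 is 1100, so 1,100 needed; 1,099 in favor. Not satisfied.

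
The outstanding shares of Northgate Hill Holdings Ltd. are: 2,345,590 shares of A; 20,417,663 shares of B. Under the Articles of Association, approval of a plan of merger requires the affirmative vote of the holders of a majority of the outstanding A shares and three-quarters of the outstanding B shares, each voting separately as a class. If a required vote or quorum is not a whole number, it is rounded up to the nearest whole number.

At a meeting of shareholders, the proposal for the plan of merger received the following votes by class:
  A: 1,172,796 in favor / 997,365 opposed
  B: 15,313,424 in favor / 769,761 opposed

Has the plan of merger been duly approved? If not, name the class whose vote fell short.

Approved — every class gave the required vote.

A: a majority of 2345590 is 1172796; 1,172,796 required, 1,172,796 in favor — approved.
B: 3/4 of 20417663 = 15313247.25, rounded up to 15313248; 15,313,248 required, 15,313,424 in favor — approved.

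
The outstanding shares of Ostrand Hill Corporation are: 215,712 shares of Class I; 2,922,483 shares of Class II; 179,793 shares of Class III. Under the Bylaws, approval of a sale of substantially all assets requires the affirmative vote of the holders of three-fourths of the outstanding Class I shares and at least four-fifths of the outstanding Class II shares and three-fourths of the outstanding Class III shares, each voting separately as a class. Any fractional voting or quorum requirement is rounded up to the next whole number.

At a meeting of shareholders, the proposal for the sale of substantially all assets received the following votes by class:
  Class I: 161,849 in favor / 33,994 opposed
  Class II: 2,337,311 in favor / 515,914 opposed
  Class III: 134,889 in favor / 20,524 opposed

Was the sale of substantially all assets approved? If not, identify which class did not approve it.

Class I: 3/4 of 215712 = 161784; 161,784 required, 161,849 in favor — approved.
Class II: 4/5 of 2922483 = 2337986.40, rounded up to 2337987; 2,337,987 required, 2,337,311 in favor — not approved.
Class III: 3/4 of 179793 = 134844.75, rounded up to 134845; 134,845 required, 134,889 in favor — approved.

Not approved — the Class II shares did not give the required vote.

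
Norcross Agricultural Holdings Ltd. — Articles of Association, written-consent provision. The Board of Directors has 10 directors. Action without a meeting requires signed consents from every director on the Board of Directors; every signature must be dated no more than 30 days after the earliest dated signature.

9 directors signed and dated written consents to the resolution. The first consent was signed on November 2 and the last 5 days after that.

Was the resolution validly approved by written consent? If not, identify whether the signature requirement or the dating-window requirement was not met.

Signatures required: every one of 10 — unanimous means all 10, so 10 needed; 9 signed. Insufficient.
Dating window: the latest signature is 5 days after the earliest; the limit is 30 days. Within the window.

Not effective — insufficient signatures.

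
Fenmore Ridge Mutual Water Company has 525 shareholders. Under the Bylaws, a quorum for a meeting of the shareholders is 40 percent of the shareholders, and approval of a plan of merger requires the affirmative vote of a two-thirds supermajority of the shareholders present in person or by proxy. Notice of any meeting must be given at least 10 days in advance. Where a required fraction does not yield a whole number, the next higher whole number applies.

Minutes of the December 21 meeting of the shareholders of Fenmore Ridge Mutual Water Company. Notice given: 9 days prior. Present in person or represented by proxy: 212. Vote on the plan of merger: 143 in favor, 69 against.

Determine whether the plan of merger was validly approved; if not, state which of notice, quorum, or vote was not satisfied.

Invalid — notice requirement not satisfied.

Notice: 9 days given; 10 required. Not satisfied.
Quorum: 40% of 525 = 210; 212 present. Satisfied.
Vote: requires two-thirds of those present (212); 2/3 of 212 = 141.33, rounded up to 142, so 142 needed; 143 in favor. Satisfied.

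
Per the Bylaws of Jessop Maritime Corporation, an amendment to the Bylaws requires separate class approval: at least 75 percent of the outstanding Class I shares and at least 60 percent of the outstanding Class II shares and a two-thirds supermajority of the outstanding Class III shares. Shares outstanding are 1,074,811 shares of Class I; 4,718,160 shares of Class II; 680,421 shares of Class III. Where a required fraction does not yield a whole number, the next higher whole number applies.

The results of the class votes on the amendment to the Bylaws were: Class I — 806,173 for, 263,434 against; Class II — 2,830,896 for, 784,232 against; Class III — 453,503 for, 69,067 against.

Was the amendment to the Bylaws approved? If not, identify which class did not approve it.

Not approved — the Class III shares did not give the required vote.

Class I: 3/4 of 1074811 = 806108.25, rounded up to 806109; 806,109 required, 806,173 in favor — approved.
Class II: 3/5 of 4718160 = 2830896; 2,830,896 required, 2,830,896 in favor — approved.
Class III: 2/3 of 680421 = 453614; 453,614 required, 453,503 in favor — not approved.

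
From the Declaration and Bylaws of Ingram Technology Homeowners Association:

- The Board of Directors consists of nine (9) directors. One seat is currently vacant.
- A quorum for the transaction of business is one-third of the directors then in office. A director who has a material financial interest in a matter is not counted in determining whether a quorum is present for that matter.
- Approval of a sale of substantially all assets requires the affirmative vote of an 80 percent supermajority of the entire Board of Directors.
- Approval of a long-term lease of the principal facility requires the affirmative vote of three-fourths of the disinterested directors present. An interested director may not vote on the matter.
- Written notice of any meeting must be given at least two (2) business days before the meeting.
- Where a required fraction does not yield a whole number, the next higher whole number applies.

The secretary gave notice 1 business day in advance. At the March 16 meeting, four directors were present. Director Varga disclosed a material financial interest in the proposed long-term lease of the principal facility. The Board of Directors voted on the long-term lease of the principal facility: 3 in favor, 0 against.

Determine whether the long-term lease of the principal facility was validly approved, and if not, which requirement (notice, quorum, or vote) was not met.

Notice: 1 business day given; 2 required (1 < 2). Not satisfied.
Quorum: 4 present, but the 1 interested director does not count, leaving 3. Quorum is 3. Satisfied.
Vote: the long-term lease of the principal facility requires three-fourths of the disinterested directors present (4 − 1 = 3). 3/4 of 3 = 2.25, rounded up to 3, so 3 affirmative votes are needed; 3 voted in favor. Satisfied.

Invalid — notice requirement not satisfied.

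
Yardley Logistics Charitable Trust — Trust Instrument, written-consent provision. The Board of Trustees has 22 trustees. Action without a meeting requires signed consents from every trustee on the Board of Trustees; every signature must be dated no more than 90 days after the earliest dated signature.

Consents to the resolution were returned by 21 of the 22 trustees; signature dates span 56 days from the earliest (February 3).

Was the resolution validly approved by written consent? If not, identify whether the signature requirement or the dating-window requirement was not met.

Not effective — insufficient signatures.

Signatures required: the unanimous vote of 22 — unanimous means all 22, so 22 needed; 21 signed. Insufficient.
Dating window: the latest signature is 56 days after the earliest; the limit is 90 days. Within the window.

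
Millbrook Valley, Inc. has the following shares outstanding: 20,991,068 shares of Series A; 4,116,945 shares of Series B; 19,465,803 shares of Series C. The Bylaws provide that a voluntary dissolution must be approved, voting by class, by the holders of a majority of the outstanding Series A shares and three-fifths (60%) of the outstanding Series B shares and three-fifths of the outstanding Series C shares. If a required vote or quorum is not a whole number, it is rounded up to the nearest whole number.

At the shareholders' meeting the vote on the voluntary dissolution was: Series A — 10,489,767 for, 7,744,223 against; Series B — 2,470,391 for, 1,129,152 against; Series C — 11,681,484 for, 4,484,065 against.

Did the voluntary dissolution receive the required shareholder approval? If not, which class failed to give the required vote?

Series A: a majority of 20991068 is 10495535; 10,495,535 required, 10,489,767 in favor — not approved.
Series B: 3/5 of 4116945 = 2470167; 2,470,167 required, 2,470,391 in favor — approved.
Series C: 3/5 of 19465803 = 11679481.80, rounded up to 11679482; 11,679,482 required, 11,681,484 in favor — approved.

Not approved — the Series A shares did not give the required vote.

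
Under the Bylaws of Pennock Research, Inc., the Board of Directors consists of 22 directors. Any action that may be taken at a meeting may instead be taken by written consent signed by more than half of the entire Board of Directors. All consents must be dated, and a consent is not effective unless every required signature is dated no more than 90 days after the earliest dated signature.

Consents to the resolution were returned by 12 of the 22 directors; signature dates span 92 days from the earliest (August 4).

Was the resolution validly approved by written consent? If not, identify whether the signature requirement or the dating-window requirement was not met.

Signatures required: more than half of 22 — a majority of 22 is 12, so 12 needed; 12 signed. Sufficient.
Dating window: the latest signature is 92 days after the earliest; the limit is 90 days. Outside the window.

Not effective — dating-window requirement not satisfied.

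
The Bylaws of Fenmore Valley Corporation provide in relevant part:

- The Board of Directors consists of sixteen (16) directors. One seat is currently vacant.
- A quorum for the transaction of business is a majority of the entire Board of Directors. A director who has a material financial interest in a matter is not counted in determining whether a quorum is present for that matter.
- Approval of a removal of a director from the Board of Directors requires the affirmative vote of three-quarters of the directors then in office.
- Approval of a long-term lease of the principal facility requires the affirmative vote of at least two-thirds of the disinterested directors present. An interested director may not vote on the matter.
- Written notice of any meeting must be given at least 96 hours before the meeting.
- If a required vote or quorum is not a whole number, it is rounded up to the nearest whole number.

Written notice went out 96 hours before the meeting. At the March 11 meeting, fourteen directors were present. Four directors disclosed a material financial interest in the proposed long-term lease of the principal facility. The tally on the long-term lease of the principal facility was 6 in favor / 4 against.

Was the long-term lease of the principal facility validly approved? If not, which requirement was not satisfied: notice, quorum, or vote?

Invalid — vote requirement not satisfied.

Notice: 96 hours given; 96 required (96 ≥ 96). Satisfied.
Quorum: 14 present, but the 4 interested directors do not count, leaving 10. Quorum is 9. Satisfied.
Vote: the long-term lease of the principal facility requires two-thirds of the disinterested directors present (14 − 4 = 10). 2/3 of 10 = 6.67, rounded up to 7, so 7 affirmative votes are needed; 6 voted in favor. Not satisfied.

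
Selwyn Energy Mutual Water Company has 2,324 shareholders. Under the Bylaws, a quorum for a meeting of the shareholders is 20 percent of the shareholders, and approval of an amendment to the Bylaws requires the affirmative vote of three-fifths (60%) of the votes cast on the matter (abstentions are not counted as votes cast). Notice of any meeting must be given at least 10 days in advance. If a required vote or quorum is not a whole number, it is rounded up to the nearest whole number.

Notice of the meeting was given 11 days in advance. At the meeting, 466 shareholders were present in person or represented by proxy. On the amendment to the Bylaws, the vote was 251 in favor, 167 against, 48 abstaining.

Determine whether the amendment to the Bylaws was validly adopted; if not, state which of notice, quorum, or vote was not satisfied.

Valid — all requirements satisfied.

Notice: 11 days given; 10 required. Satisfied.
Quorum: 20% of 2,324 = 464.80, rounded up to 465; 466 present. Satisfied.
Vote: requires three-fifths of the votes cast (466 − 48 abstaining = 418); 3/5 of 418 = 250.80, rounded up to 251, so 251 needed; 251 in favor. Satisfied.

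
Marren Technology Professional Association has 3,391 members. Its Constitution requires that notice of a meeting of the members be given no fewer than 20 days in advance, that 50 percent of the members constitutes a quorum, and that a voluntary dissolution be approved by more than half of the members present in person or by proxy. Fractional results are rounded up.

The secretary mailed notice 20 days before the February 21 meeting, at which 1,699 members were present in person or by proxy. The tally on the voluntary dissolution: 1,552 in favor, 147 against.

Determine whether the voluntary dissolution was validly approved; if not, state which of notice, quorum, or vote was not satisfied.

Valid — all requirements satisfied.

Notice: 20 days given; 20 required. Satisfied.
Quorum: 50% of 3,391 = 1,695.50, rounded up to 1,696; 1,699 present. Satisfied.
Vote: requires a majority of those present (1,699); a majority of 1699 is 850, so 850 needed; 1,552 in favor. Satisfied.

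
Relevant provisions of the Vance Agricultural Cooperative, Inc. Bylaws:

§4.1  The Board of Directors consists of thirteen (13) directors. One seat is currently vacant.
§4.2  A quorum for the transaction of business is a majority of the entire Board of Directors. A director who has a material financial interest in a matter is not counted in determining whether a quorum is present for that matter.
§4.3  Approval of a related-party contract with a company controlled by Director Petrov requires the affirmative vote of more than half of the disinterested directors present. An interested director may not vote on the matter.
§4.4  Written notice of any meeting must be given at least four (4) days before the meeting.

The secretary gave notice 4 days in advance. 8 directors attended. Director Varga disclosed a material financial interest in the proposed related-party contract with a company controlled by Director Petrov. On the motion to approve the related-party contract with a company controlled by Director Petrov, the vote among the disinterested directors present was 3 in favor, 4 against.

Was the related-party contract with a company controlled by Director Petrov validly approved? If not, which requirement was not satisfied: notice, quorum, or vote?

Invalid — vote requirement not satisfied.

Notice: 4 days given; 4 required (4 ≥ 4). Satisfied.
Quorum: 8 present, but the 1 interested director does not count, leaving 7. Quorum is 7. Satisfied.
Vote: the related-party contract with a company controlled by Director Petrov requires a majority of the disinterested directors present (8 − 1 = 7). A majority of 7 is 4, so 4 affirmative votes are needed; 3 voted in favor. Not satisfied.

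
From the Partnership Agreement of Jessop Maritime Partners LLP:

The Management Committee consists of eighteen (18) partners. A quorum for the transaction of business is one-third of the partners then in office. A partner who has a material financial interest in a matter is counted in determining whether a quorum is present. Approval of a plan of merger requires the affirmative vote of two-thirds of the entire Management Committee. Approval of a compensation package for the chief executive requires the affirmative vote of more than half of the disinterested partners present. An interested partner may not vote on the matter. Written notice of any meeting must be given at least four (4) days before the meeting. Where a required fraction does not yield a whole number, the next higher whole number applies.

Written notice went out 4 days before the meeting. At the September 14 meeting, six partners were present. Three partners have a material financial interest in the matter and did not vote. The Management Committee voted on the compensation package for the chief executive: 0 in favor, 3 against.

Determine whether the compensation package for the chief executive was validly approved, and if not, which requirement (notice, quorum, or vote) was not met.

Notice: 4 days given; 4 required (4 ≥ 4). Satisfied.
Quorum: 6 present (interested partners count toward quorum); quorum is 6. Satisfied.
Vote: the compensation package for the chief executive requires a majority of the disinterested partners present (6 − 3 = 3). A majority of 3 is 2, so 2 affirmative votes are needed; 0 voted in favor. Not satisfied.

Invalid — vote requirement not satisfied.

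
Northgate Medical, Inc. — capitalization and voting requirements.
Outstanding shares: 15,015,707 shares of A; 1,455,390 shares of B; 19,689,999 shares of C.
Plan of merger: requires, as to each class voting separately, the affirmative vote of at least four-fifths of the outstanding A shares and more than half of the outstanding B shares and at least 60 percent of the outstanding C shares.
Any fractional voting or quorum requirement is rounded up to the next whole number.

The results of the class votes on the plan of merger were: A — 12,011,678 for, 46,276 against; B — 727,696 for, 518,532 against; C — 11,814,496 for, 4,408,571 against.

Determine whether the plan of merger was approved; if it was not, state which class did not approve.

A: 4/5 of 15015707 = 12012565.60, rounded up to 12012566; 12,012,566 required, 12,011,678 in favor — not approved.
B: a majority of 1455390 is 727696; 727,696 required, 727,696 in favor — approved.
C: 3/5 of 19689999 = 11813999.40, rounded up to 11814000; 11,814,000 required, 11,814,496 in favor — approved.

Not approved — the A shares did not give the required vote.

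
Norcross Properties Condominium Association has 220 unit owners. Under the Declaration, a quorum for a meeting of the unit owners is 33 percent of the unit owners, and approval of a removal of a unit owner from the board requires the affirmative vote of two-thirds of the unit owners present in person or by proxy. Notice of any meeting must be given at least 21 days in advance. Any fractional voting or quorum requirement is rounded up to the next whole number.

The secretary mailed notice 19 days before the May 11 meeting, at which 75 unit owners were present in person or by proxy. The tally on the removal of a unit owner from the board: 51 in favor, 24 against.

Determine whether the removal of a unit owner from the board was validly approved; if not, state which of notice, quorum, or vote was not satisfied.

Invalid — notice requirement not satisfied.

Notice: 19 days given; 21 required. Not satisfied.
Quorum: 33% of 220 = 72.60, rounded up to 73; 75 present. Satisfied.
Vote: requires two-thirds of those present (75); 2/3 of 75 = 50, so 50 needed; 51 in favor. Satisfied.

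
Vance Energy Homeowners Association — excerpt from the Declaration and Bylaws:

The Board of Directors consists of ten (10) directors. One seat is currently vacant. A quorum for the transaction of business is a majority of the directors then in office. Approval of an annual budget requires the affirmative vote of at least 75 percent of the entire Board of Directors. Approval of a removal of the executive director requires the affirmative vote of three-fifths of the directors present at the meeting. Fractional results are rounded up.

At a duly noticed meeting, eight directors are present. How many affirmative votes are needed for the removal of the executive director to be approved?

5

The removal of the executive director requires three-fifths of the directors present (8).
3/5 of 8 = 4.80, rounded up to 5.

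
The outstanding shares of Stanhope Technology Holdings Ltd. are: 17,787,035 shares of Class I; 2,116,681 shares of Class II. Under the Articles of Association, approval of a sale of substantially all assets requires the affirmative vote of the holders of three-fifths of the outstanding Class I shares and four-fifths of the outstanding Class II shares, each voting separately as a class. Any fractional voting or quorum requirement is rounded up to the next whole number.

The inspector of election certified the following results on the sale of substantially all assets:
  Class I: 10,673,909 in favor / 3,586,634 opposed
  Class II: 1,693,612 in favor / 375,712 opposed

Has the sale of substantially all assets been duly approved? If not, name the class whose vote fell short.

Class I: 3/5 of 17787035 = 10672221; 10,672,221 required, 10,673,909 in favor — approved.
Class II: 4/5 of 2116681 = 1693344.80, rounded up to 1693345; 1,693,345 required, 1,693,612 in favor — approved.

Approved — every class gave the required vote.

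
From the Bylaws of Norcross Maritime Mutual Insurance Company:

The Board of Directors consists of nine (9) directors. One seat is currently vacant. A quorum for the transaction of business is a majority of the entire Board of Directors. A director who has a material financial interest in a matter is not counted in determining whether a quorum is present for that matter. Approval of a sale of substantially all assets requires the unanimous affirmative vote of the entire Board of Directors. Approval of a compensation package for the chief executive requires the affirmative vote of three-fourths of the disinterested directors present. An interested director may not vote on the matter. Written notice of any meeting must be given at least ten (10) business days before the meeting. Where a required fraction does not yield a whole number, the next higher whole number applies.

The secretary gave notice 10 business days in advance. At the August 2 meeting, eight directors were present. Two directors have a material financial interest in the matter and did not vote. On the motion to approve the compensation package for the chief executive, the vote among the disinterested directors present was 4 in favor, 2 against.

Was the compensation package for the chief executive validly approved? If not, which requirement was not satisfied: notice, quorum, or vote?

Notice: 10 business days given; 10 required (10 ≥ 10). Satisfied.
Quorum: 8 present, but the 2 interested directors do not count, leaving 6. Quorum is 5. Satisfied.
Vote: the compensation package for the chief executive requires three-fourths of the disinterested directors present (8 − 2 = 6). 3/4 of 6 = 4.50, rounded up to 5, so 5 affirmative votes are needed; 4 voted in favor. Not satisfied.

Invalid — vote requirement not satisfied.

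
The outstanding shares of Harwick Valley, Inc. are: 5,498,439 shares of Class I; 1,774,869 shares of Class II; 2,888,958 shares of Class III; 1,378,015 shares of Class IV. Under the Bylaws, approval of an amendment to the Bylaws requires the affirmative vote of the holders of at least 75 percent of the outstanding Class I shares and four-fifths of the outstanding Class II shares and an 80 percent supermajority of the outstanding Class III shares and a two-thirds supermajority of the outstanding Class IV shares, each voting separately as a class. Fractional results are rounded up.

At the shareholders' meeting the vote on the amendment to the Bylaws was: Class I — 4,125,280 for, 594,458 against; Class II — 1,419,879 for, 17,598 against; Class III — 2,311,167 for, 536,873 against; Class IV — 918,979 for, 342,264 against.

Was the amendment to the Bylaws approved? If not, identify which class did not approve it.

Not approved — the Class II shares did not give the required vote.

Class I: 3/4 of 5498439 = 4123829.25, rounded up to 4123830; 4,123,830 required, 4,125,280 in favor — approved.
Class II: 4/5 of 1774869 = 1419895.20, rounded up to 1419896; 1,419,896 required, 1,419,879 in favor — not approved.
Class III: 4/5 of 2888958 = 2311166.40, rounded up to 2311167; 2,311,167 required, 2,311,167 in favor — approved.
Class IV: 2/3 of 1378015 = 918676.67, rounded up to 918677; 918,677 required, 918,979 in favor — approved.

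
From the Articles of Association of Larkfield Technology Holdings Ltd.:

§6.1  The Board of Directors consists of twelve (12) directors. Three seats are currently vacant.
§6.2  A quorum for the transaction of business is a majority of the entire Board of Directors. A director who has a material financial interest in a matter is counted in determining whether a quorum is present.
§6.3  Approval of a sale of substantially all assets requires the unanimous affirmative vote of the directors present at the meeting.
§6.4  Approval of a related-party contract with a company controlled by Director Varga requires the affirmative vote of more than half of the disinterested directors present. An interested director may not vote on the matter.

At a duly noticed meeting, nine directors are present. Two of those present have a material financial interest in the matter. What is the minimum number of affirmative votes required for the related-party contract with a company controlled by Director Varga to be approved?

The related-party contract with a company controlled by Director Varga requires a majority of the disinterested directors present (9 − 2 = 7).
A majority of 7 is 4.

4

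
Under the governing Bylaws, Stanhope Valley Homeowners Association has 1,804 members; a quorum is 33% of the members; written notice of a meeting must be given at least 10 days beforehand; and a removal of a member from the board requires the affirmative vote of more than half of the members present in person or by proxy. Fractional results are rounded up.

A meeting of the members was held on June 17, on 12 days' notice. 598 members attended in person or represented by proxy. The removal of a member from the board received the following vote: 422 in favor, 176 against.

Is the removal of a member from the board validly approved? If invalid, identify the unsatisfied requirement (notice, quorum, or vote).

Notice: 12 days given; 10 required. Satisfied.
Quorum: 33% of 1,804 = 595.32, rounded up to 596; 598 present. Satisfied.
Vote: requires a majority of those present (598); a majority of 598 is 300, so 300 needed; 422 in favor. Satisfied.

Valid — all requirements satisfied.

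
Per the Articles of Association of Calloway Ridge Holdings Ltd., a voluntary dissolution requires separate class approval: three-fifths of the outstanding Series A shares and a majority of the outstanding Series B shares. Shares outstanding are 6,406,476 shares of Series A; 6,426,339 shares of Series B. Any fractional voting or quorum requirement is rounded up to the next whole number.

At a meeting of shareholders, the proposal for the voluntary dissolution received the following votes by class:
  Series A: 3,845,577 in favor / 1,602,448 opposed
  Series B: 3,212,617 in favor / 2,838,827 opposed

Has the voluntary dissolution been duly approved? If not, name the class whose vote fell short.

Not approved — the Series B shares did not give the required vote.

Series A: 3/5 of 6406476 = 3843885.60, rounded up to 3843886; 3,843,886 required, 3,845,577 in favor — approved.
Series B: a majority of 6426339 is 3213170; 3,213,170 required, 3,212,617 in favor — not approved.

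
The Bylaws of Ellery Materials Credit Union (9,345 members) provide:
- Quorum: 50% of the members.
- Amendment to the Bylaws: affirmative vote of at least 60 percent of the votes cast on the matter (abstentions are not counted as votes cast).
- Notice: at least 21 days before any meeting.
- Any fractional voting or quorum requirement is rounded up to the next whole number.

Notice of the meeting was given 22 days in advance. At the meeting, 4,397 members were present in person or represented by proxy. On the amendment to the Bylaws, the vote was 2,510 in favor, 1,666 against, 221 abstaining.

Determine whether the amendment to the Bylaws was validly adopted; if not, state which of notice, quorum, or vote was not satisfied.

Invalid — quorum requirement not satisfied.

Notice: 22 days given; 21 required. Satisfied.
Quorum: 50% of 9,345 = 4,672.50, rounded up to 4,673; 4,397 present. Not satisfied.
Vote: requires three-fifths of the votes cast (4,397 − 221 abstaining = 4,176); 3/5 of 4176 = 2505.60, rounded up to 2506, so 2,506 needed; 2,510 in favor. Satisfied.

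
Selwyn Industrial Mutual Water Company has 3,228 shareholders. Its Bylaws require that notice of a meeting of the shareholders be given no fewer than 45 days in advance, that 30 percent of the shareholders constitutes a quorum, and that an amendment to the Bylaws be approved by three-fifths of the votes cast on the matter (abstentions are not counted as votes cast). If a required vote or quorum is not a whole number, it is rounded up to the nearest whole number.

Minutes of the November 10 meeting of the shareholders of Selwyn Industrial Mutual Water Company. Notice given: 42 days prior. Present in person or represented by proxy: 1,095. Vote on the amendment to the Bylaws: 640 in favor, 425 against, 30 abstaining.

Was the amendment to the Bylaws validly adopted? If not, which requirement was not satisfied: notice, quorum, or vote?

Invalid — notice requirement not satisfied.

Notice: 42 days given; 45 required. Not satisfied.
Quorum: 30% of 3,228 = 968.40, rounded up to 969; 1,095 present. Satisfied.
Vote: requires three-fifths of the votes cast (1,095 − 30 abstaining = 1,065); 3/5 of 1065 = 639, so 639 needed; 640 in favor. Satisfied.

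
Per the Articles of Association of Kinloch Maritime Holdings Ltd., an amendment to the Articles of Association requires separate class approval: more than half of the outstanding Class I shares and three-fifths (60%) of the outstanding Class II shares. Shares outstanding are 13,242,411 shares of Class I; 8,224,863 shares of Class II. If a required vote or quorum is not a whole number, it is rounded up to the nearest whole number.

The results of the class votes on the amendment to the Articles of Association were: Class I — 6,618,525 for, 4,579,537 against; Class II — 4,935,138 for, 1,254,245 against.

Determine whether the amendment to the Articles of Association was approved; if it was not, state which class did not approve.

Class I: a majority of 13242411 is 6621206; 6,621,206 required, 6,618,525 in favor — not approved.
Class II: 3/5 of 8224863 = 4934917.80, rounded up to 4934918; 4,934,918 required, 4,935,138 in favor — approved.

Not approved — the Class I shares did not give the required vote.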